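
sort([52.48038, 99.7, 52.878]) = [52.48038, 52.878, 99.7]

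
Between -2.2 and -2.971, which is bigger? -2.2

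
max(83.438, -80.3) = 83.438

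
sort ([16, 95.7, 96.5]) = [16, 95.7, 96.5]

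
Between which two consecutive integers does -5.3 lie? -6 and -5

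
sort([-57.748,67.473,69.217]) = [-57.748,67.473,69.217]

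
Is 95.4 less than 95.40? No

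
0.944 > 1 False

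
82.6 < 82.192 False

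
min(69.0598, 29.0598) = 29.0598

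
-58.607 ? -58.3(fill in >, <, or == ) <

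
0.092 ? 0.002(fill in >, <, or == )>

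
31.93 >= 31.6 True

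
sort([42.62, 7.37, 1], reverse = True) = [42.62, 7.37, 1]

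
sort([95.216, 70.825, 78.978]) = [70.825, 78.978, 95.216]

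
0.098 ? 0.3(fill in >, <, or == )<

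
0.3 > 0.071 True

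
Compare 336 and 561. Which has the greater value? 561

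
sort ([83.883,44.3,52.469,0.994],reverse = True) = [83.883,52.469,44.3,0.994]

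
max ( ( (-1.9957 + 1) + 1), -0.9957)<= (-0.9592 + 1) True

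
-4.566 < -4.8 False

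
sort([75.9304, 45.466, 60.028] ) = [45.466, 60.028, 75.9304]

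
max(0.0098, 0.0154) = 0.0154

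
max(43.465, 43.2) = 43.465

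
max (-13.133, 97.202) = 97.202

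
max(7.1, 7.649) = 7.649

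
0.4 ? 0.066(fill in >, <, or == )>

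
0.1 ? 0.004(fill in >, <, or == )>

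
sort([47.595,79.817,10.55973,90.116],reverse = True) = [90.116,79.817,47.595,10.55973]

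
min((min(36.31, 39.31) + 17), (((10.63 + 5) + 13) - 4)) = 24.63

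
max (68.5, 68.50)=68.50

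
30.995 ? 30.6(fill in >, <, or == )>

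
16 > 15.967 True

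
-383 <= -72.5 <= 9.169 True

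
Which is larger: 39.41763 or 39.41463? 39.41763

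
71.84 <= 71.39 False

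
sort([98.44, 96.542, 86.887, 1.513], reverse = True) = [98.44, 96.542, 86.887, 1.513]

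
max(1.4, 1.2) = 1.4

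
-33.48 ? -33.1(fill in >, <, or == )<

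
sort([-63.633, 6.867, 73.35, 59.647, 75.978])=[-63.633, 6.867, 59.647, 73.35, 75.978]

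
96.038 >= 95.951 True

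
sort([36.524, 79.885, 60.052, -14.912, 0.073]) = [-14.912, 0.073, 36.524, 60.052, 79.885]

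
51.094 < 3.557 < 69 False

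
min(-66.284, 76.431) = -66.284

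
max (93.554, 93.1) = 93.554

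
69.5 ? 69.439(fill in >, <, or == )>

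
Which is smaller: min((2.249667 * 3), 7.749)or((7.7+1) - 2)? ((7.7+1) - 2)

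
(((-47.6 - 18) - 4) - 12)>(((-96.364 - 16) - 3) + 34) False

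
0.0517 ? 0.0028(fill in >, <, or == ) >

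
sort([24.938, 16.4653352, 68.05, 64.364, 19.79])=[16.4653352, 19.79, 24.938, 64.364, 68.05]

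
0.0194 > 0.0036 True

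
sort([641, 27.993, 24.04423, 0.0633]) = [0.0633, 24.04423, 27.993, 641]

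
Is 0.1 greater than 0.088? Yes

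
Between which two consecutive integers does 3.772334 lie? 3 and 4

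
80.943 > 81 False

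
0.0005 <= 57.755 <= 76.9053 True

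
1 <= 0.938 False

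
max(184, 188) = 188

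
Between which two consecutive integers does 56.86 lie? 56 and 57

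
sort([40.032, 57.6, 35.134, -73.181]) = [-73.181, 35.134, 40.032, 57.6]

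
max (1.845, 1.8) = 1.845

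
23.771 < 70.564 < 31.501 False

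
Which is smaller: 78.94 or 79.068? 78.94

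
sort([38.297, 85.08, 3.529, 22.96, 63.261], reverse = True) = [85.08, 63.261, 38.297, 22.96, 3.529]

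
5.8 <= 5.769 False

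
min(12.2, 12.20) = 12.2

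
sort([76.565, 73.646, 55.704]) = [55.704, 73.646, 76.565]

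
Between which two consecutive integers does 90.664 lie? 90 and 91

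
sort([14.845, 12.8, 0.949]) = [0.949, 12.8, 14.845]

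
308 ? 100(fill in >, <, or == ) >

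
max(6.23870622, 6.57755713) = 6.57755713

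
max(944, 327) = 944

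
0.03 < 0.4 True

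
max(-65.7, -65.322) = -65.322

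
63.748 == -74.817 False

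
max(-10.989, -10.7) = -10.7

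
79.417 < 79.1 False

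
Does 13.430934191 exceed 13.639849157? No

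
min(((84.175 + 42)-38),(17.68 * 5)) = 88.175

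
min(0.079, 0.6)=0.079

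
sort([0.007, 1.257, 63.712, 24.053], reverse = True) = [63.712, 24.053, 1.257, 0.007]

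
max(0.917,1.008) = 1.008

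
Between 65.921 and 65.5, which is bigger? 65.921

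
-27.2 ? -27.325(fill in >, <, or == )>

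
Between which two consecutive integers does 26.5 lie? 26 and 27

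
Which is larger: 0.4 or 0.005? 0.4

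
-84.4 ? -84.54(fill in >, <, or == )>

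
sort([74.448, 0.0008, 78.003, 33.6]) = [0.0008, 33.6, 74.448, 78.003]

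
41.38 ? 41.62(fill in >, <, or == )<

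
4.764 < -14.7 False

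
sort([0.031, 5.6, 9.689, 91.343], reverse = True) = [91.343, 9.689, 5.6, 0.031]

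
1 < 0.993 False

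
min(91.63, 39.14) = 39.14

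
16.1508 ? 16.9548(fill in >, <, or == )<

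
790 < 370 False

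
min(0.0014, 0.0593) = 0.0014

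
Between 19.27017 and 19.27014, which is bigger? 19.27017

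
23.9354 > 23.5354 True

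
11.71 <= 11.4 False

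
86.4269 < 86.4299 True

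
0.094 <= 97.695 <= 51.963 False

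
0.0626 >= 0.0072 True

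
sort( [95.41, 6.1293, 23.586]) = [6.1293, 23.586, 95.41]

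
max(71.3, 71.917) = 71.917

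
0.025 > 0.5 False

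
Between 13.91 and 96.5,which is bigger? 96.5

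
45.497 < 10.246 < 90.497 False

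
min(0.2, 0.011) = 0.011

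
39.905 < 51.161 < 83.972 True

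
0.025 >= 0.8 False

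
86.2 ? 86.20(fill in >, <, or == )==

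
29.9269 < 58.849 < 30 False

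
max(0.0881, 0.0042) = 0.0881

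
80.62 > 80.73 False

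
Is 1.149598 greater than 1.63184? No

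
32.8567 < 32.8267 False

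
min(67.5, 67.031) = 67.031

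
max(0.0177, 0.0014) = 0.0177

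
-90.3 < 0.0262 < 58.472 True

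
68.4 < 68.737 True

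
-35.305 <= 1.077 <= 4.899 True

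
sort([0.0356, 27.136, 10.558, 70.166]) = [0.0356, 10.558, 27.136, 70.166]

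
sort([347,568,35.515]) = [35.515,347,568]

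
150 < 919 True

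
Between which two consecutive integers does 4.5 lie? 4 and 5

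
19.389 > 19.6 False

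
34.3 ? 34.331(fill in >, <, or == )<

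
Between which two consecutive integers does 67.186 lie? 67 and 68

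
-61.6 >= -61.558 False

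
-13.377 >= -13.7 True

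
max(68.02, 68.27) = 68.27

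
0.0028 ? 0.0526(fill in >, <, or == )<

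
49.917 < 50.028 True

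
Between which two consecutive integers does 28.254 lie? 28 and 29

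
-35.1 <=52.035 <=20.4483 False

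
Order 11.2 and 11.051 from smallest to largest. 11.051, 11.2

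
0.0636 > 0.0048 True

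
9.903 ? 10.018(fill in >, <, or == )<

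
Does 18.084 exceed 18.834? No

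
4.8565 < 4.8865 True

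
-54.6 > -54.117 False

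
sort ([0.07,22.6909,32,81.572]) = [0.07,22.6909,32,81.572]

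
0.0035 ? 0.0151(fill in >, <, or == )<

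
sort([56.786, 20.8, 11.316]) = [11.316, 20.8, 56.786]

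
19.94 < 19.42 False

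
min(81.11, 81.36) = 81.11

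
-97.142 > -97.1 False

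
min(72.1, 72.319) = 72.1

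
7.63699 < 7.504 False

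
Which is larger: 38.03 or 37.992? 38.03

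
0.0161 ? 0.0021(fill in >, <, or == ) >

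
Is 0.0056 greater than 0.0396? No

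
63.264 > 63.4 False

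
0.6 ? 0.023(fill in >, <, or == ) >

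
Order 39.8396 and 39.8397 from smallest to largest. 39.8396,39.8397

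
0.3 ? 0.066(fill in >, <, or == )>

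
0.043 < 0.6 True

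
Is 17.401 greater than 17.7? No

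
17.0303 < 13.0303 False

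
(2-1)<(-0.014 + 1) False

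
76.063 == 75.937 False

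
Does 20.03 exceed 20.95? No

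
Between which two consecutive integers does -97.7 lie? -98 and -97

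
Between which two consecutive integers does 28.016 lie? 28 and 29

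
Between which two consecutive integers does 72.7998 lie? 72 and 73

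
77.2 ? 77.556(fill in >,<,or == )<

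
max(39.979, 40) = 40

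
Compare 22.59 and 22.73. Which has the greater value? 22.73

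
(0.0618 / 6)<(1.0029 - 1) False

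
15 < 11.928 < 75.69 False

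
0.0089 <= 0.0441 True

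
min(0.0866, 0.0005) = 0.0005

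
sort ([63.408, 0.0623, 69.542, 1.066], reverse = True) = [69.542, 63.408, 1.066, 0.0623]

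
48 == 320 False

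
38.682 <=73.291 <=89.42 True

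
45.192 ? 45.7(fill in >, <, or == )<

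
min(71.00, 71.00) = 71.00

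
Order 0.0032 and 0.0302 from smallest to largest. 0.0032,0.0302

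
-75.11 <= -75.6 False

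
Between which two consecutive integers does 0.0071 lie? 0 and 1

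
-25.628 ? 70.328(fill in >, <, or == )<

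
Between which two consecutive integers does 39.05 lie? 39 and 40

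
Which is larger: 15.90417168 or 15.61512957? 15.90417168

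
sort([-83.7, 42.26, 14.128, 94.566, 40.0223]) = [-83.7, 14.128, 40.0223, 42.26, 94.566]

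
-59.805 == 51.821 False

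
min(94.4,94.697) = 94.4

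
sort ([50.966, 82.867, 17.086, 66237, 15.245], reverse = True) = [66237, 82.867, 50.966, 17.086, 15.245]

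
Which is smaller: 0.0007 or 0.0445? 0.0007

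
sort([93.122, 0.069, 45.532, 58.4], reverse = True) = [93.122, 58.4, 45.532, 0.069]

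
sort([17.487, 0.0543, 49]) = [0.0543, 17.487, 49]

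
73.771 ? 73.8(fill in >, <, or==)<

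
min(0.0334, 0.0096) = 0.0096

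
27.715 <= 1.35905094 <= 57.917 False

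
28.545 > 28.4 True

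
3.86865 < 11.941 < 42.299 True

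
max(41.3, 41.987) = 41.987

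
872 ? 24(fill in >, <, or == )>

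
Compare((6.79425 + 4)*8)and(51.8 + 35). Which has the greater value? (51.8 + 35)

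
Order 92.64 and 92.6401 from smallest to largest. 92.64, 92.6401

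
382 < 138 False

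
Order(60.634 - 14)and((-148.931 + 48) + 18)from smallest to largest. ((-148.931 + 48) + 18), (60.634 - 14)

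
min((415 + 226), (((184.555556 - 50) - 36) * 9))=641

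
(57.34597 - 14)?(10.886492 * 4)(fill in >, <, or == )<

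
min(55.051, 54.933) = 54.933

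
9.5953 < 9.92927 True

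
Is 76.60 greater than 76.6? No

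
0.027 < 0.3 True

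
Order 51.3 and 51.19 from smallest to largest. 51.19, 51.3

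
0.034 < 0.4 True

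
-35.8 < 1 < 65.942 True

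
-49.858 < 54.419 True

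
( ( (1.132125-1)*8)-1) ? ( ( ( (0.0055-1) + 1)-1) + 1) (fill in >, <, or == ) >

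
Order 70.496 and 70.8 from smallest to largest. 70.496,70.8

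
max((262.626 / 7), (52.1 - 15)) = 37.518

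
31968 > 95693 False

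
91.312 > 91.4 False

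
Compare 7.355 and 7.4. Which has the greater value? 7.4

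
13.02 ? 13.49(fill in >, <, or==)<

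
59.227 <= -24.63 False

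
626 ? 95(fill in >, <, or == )>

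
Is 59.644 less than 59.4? No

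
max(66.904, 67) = 67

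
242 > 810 False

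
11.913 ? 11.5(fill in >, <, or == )>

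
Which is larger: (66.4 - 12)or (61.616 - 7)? (61.616 - 7)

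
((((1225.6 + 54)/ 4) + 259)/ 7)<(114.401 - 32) False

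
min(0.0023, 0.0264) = 0.0023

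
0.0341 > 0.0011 True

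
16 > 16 False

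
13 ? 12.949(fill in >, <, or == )>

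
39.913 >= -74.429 True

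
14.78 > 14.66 True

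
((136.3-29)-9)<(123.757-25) True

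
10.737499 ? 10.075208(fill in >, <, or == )>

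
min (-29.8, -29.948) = -29.948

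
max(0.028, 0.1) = 0.1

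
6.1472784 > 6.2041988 False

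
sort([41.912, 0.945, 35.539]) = [0.945, 35.539, 41.912]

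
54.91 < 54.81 False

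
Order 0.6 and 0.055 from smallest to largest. 0.055, 0.6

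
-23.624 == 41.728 False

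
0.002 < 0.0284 True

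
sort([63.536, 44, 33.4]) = [33.4, 44, 63.536]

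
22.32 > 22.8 False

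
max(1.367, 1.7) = 1.7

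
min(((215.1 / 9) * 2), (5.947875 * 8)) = 47.583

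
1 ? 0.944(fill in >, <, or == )>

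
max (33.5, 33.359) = 33.5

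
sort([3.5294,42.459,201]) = [3.5294,42.459,201]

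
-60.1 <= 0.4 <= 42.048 True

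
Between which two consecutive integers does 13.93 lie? 13 and 14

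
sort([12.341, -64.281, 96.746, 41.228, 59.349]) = [-64.281, 12.341, 41.228, 59.349, 96.746]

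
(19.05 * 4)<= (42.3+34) True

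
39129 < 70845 True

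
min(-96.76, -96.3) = -96.76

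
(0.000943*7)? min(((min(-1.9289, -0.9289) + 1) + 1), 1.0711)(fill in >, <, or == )<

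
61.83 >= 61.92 False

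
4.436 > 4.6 False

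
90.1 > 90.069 True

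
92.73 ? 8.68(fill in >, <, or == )>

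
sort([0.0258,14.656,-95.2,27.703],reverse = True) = [27.703,14.656,0.0258,-95.2]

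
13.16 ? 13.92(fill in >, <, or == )<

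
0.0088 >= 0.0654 False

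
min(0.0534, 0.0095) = 0.0095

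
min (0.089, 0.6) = 0.089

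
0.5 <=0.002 False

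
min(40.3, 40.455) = 40.3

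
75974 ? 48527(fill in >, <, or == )>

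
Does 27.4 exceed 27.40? No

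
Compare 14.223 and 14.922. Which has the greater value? 14.922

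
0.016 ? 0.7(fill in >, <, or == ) <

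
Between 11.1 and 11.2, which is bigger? 11.2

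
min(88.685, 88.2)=88.2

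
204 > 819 False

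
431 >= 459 False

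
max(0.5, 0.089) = 0.5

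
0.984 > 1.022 False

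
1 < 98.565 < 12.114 False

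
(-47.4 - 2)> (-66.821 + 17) True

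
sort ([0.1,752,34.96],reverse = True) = [752,34.96,0.1]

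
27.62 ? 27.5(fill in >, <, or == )>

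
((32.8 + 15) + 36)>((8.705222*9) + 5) True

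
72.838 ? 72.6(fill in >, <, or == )>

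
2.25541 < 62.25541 True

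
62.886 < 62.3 False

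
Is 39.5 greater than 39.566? No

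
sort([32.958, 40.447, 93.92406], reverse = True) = [93.92406, 40.447, 32.958]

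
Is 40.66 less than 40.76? Yes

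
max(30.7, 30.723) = 30.723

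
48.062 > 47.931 True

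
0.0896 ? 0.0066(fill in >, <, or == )>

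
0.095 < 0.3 True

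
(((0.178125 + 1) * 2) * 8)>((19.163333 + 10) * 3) False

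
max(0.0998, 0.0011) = 0.0998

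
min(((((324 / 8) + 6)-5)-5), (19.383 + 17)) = 36.383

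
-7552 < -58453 False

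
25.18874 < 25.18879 True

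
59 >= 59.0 True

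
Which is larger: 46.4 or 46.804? 46.804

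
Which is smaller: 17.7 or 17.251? 17.251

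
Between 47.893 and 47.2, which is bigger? 47.893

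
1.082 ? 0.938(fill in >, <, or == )>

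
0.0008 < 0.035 True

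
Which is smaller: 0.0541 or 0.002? 0.002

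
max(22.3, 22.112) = 22.3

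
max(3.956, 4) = 4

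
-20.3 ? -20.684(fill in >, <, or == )>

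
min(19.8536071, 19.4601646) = 19.4601646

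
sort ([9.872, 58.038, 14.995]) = [9.872, 14.995, 58.038]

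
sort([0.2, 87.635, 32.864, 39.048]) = [0.2, 32.864, 39.048, 87.635]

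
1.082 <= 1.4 True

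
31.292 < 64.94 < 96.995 True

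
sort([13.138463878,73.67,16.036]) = [13.138463878,16.036,73.67]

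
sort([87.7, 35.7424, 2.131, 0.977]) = [0.977, 2.131, 35.7424, 87.7]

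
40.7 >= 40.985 False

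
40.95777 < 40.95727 False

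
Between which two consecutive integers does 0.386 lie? 0 and 1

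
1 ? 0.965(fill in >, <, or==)>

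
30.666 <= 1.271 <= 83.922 False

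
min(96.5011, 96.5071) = 96.5011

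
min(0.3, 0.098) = 0.098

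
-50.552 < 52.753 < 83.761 True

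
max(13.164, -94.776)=13.164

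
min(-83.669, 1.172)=-83.669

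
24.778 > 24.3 True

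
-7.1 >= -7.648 True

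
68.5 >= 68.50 True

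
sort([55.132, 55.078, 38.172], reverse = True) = [55.132, 55.078, 38.172]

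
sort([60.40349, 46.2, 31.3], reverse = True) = [60.40349, 46.2, 31.3]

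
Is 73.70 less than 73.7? No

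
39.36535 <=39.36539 True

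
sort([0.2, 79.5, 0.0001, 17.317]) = [0.0001, 0.2, 17.317, 79.5]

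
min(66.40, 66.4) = 66.40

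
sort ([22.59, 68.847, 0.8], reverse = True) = [68.847, 22.59, 0.8]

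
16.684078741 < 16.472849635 False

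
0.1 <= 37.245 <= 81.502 True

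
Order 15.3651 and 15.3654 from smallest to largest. 15.3651, 15.3654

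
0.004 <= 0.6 True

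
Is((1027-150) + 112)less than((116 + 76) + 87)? No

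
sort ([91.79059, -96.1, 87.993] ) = [-96.1, 87.993, 91.79059]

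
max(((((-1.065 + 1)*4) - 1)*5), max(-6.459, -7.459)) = -6.3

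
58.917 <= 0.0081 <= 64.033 False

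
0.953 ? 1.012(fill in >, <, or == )<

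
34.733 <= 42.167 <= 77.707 True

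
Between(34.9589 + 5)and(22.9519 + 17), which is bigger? (34.9589 + 5)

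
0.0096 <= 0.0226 True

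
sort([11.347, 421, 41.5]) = [11.347, 41.5, 421]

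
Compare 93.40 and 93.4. They are equal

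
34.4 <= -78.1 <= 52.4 False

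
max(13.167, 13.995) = 13.995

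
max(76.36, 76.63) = 76.63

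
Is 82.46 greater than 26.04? Yes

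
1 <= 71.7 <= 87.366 True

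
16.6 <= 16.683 True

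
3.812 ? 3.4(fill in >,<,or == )>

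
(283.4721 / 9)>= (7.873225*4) True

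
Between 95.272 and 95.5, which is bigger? 95.5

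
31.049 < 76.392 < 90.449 True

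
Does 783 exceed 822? No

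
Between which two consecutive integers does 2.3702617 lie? 2 and 3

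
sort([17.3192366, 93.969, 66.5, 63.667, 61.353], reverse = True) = [93.969, 66.5, 63.667, 61.353, 17.3192366]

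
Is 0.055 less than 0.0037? No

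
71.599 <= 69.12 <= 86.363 False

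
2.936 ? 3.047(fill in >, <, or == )<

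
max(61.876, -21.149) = 61.876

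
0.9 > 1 False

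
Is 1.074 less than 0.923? No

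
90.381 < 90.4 True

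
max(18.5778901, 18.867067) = 18.867067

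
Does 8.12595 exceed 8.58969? No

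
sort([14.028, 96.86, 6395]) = [14.028, 96.86, 6395]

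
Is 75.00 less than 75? No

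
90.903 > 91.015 False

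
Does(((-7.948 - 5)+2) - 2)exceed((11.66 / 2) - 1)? No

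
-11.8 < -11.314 True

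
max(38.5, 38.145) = 38.5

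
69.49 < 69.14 False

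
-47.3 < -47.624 False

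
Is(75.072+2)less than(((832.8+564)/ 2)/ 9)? Yes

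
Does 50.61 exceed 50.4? Yes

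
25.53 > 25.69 False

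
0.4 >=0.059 True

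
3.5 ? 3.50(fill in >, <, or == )==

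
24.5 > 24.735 False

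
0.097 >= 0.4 False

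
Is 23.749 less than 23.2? No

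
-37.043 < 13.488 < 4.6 False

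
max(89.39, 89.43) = 89.43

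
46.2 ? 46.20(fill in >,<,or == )==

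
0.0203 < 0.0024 False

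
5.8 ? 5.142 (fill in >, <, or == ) >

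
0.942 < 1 True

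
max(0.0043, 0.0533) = 0.0533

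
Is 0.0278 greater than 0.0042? Yes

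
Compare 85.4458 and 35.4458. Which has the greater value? 85.4458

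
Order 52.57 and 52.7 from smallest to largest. 52.57, 52.7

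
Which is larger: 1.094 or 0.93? 1.094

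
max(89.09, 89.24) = 89.24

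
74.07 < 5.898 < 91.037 False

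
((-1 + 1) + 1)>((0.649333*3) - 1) True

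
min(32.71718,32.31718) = 32.31718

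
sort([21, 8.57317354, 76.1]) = [8.57317354, 21, 76.1]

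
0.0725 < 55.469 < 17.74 False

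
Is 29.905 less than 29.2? No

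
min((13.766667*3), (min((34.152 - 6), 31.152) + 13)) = 41.152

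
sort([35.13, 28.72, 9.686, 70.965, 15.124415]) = [9.686, 15.124415, 28.72, 35.13, 70.965]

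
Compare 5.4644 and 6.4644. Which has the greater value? 6.4644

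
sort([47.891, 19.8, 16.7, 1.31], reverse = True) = [47.891, 19.8, 16.7, 1.31]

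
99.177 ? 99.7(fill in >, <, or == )<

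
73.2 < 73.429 True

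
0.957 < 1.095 True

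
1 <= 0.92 False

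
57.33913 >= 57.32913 True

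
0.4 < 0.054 False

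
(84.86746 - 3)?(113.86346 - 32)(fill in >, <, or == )>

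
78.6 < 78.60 False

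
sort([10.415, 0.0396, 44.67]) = [0.0396, 10.415, 44.67]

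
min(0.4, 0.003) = 0.003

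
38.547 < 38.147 False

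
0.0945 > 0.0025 True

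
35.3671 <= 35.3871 True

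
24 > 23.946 True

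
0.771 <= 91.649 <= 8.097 False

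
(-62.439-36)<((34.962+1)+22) True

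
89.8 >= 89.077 True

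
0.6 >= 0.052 True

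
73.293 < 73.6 True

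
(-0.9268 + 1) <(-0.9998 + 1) False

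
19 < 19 False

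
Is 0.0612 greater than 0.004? Yes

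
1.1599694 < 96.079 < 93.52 False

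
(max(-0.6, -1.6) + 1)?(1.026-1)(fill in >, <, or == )>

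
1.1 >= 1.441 False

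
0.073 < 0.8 True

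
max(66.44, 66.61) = 66.61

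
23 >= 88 False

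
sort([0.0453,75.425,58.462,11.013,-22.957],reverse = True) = [75.425,58.462,11.013,0.0453,-22.957]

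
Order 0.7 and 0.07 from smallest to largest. 0.07, 0.7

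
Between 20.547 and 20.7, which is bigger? 20.7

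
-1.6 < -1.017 True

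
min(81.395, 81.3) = 81.3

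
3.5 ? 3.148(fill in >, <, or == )>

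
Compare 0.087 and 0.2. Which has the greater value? 0.2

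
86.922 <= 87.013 True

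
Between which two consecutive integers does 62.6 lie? 62 and 63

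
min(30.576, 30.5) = 30.5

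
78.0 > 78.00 False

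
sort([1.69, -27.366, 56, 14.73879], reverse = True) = [56, 14.73879, 1.69, -27.366]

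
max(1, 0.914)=1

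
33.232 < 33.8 True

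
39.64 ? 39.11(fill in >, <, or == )>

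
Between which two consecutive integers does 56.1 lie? 56 and 57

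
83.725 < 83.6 False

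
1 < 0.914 False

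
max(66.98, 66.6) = 66.98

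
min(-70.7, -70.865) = -70.865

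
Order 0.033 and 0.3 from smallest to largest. 0.033, 0.3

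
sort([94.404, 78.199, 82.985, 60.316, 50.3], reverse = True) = [94.404, 82.985, 78.199, 60.316, 50.3]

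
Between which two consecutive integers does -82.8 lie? -83 and -82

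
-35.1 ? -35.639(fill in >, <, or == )>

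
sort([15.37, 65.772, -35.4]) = [-35.4, 15.37, 65.772]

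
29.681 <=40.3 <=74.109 True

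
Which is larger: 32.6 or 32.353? 32.6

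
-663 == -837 False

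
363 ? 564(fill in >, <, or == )<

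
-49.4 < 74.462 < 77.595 True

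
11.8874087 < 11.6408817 False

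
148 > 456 False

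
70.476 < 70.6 True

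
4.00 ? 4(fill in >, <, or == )==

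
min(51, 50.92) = 50.92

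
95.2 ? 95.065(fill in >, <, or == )>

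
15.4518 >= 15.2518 True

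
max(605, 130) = 605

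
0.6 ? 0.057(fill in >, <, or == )>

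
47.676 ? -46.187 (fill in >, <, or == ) >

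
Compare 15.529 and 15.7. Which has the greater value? 15.7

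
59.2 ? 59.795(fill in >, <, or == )<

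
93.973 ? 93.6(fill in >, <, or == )>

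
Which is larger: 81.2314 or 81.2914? 81.2914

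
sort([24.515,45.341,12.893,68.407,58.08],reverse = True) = [68.407,58.08,45.341,24.515,12.893]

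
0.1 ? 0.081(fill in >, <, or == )>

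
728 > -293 True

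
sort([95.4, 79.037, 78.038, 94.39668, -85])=[-85, 78.038, 79.037, 94.39668, 95.4]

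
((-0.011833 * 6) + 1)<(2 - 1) True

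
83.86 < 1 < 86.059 False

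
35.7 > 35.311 True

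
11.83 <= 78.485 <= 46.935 False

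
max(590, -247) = 590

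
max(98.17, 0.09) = 98.17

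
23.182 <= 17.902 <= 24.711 False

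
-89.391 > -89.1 False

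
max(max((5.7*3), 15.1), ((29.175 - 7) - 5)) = 17.175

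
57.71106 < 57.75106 True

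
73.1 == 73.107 False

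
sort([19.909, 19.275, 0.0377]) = [0.0377, 19.275, 19.909]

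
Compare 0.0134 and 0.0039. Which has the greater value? 0.0134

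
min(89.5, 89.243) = 89.243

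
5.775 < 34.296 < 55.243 True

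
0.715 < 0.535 False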